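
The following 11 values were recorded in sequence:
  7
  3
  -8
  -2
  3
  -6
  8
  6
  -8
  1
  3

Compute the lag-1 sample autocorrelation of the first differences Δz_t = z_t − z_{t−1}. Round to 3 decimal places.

-0.359

First differences Δz: -4, -11, 6, 5, -9, 14, -2, -14, 9, 2
Mean of differences = -0.4000
Numerator Σ(Δz_t−Δz̄)(Δz_{t+1}−Δz̄) = -271.9600
Denominator Σ(Δz_t−Δz̄)² = 758.4000
r_1(Δz) = -271.9600 / 758.4000 = -0.359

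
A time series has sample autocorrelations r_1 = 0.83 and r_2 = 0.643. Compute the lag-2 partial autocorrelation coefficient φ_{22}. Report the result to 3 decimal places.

-0.148

φ_{22} = (r_2 − r_1²) / (1 − r_1²)
r_1² = (0.83)² = 0.6889
Numerator = 0.643 − 0.6889 = -0.0459; denominator = 1 − 0.6889 = 0.3111
φ_{22} = -0.0459 / 0.3111 = -0.148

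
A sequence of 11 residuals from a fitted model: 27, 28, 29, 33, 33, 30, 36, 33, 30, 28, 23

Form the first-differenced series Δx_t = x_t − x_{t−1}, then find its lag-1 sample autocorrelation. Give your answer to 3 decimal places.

-0.057

First differences Δx: 1, 1, 4, 0, -3, 6, -3, -3, -2, -5
Mean of differences = -0.4000
Numerator Σ(Δx_t−Δx̄)(Δx_{t+1}−Δx̄) = -6.1600
Denominator Σ(Δx_t−Δx̄)² = 108.4000
r_1(Δx) = -6.1600 / 108.4000 = -0.057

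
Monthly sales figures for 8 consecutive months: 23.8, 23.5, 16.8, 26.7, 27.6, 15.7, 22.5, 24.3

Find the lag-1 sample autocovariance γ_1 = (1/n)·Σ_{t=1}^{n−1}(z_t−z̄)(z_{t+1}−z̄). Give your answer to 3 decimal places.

Mean z̄ = (23.8 + 23.5 + 16.8 + 26.7 + 27.6 + 15.7 + 22.5 + 24.3)/8 = 22.6125
Deviations: 1.1875, 0.8875, -5.8125, 4.0875, 4.9875, -6.9125, -0.1125, 1.6875
Σ_{t=1}^{7}(z_t−z̄)(z_{t+1}−z̄) = -41.3652
γ_1 = -41.3652 / 8 = -5.171

-5.171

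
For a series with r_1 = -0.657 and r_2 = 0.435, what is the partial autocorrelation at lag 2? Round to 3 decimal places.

φ_{22} = (r_2 − r_1²) / (1 − r_1²)
r_1² = (-0.657)² = 0.431649
Numerator = 0.435 − 0.4316 = 0.0034; denominator = 1 − 0.4316 = 0.5684
φ_{22} = 0.0034 / 0.5684 = 0.006

0.006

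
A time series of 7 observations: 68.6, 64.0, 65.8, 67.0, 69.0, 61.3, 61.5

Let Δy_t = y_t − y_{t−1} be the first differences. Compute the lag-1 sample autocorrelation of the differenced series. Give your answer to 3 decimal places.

First differences Δy: -4.6, 1.8, 1.2, 2.0, -7.7, 0.2
Mean of differences = -1.1833
Numerator Σ(Δy_t−Δȳ)(Δy_{t+1}−Δȳ) = -25.2553
Denominator Σ(Δy_t−Δȳ)² = 80.7683
r_1(Δy) = -25.2553 / 80.7683 = -0.313

-0.313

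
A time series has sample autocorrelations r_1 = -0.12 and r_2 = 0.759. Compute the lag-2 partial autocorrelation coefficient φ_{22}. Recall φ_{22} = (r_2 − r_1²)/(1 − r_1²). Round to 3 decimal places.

0.755

φ_{22} = (r_2 − r_1²) / (1 − r_1²)
r_1² = (-0.12)² = 0.0144
Numerator = 0.759 − 0.0144 = 0.7446; denominator = 1 − 0.0144 = 0.9856
φ_{22} = 0.7446 / 0.9856 = 0.755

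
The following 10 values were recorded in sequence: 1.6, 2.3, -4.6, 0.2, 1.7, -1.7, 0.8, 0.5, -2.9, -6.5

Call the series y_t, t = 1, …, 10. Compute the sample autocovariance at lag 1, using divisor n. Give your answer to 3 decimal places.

Mean ȳ = (1.6 + 2.3 − 4.6 + 0.2 + 1.7 − 1.7 + 0.8 + 0.5 − 2.9 − 6.5)/10 = -0.8600
Σ_{t=1}^{9}(y_t−ȳ)(y_{t+1}−ȳ) = 2.1484
γ_1 = 2.1484 / 10 = 0.215

0.215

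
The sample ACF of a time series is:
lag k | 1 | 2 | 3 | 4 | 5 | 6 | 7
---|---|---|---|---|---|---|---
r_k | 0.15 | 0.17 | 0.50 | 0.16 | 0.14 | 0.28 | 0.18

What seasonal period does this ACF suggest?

The largest autocorrelation is r_3 = 0.50, with a weaker echo at lag 6 (0.28); the remaining lags stay at or below 0.18.
The dominant spike at lag 3 indicates a seasonal period of 3.

3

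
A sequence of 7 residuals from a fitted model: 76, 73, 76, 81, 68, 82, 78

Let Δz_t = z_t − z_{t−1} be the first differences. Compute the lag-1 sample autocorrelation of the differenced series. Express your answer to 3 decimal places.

First differences Δz: -3, 3, 5, -13, 14, -4
Mean of differences = 0.3333
Numerator Σ(Δz_t−Δz̄)(Δz_{t+1}−Δz̄) = -300.1111
Denominator Σ(Δz_t−Δz̄)² = 423.3333
r_1(Δz) = -300.1111 / 423.3333 = -0.709

-0.709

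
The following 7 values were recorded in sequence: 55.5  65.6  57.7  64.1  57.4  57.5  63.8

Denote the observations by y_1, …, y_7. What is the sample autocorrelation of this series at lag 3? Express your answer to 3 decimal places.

Mean ȳ = (55.5 + 65.6 + 57.7 + 64.1 + 57.4 + 57.5 + 63.8)/7 = 60.2286
Numerator Σ_{t=1}^{4}(y_t−ȳ)(y_{t+3}−ȳ) = -12.7739
Denominator Σ(y_t−ȳ)² = 100.7943
r_3 = -12.7739 / 100.7943 = -0.127

-0.127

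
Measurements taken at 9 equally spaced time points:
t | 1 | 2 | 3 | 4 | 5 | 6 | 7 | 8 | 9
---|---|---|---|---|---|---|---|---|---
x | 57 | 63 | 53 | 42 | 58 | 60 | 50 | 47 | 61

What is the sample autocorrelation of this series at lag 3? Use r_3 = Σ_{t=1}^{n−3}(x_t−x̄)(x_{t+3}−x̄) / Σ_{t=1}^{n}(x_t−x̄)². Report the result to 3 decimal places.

Mean x̄ = (57 + 63 + 53 + 42 + 58 + 60 + 50 + 47 + 61)/9 = 54.5556
Numerator Σ_{t=1}^{6}(x_t−x̄)(x_{t+3}−x̄) = 56.1852
Denominator Σ(x_t−x̄)² = 398.2222
r_3 = 56.1852 / 398.2222 = 0.141

0.141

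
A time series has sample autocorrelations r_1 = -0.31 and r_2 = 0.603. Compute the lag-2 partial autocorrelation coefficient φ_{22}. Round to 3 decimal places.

0.561

φ_{22} = (r_2 − r_1²) / (1 − r_1²)
r_1² = (-0.31)² = 0.0961
Numerator = 0.603 − 0.0961 = 0.5069; denominator = 1 − 0.0961 = 0.9039
φ_{22} = 0.5069 / 0.9039 = 0.561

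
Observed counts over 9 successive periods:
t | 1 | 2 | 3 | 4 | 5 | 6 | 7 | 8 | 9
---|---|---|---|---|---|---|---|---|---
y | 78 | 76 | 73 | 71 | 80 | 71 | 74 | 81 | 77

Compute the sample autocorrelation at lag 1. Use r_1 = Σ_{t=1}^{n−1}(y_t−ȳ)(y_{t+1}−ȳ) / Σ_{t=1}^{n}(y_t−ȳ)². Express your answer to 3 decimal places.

-0.205

Mean ȳ = (78 + 76 + 73 + 71 + 80 + 71 + 74 + 81 + 77)/9 = 75.6667
Numerator Σ_{t=1}^{8}(y_t−ȳ)(y_{t+1}−ȳ) = -22.1111
Denominator Σ(y_t−ȳ)² = 108.0000
r_1 = -22.1111 / 108.0000 = -0.205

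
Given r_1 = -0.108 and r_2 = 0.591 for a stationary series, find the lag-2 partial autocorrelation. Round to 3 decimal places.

0.586

φ_{22} = (r_2 − r_1²) / (1 − r_1²)
r_1² = (-0.108)² = 0.011664
Numerator = 0.591 − 0.0117 = 0.5793; denominator = 1 − 0.0117 = 0.9883
φ_{22} = 0.5793 / 0.9883 = 0.586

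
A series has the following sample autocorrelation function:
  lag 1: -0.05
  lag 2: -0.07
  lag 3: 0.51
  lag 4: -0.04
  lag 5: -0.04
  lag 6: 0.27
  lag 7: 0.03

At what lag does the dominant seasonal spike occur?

The largest autocorrelation is r_3 = 0.51, with a weaker echo at lag 6 (0.27); the remaining lags stay at or below 0.03.
The dominant spike at lag 3 indicates a seasonal period of 3.

3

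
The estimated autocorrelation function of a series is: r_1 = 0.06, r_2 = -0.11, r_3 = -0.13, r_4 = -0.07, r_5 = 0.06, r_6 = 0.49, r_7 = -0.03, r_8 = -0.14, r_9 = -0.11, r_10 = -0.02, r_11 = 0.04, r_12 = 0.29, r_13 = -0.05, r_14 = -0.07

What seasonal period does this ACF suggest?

The largest autocorrelation is r_6 = 0.49, with a weaker echo at lag 12 (0.29); the remaining lags stay at or below 0.06.
The dominant spike at lag 6 indicates a seasonal period of 6.

6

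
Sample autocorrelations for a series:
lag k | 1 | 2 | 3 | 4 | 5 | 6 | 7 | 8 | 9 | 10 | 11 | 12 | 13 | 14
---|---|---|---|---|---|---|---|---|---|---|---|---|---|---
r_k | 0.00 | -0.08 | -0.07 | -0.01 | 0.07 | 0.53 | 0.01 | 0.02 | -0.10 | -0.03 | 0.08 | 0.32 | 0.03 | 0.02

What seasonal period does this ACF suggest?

The largest autocorrelation is r_6 = 0.53, with a weaker echo at lag 12 (0.32); the remaining lags stay at or below 0.08.
The dominant spike at lag 6 indicates a seasonal period of 6.

6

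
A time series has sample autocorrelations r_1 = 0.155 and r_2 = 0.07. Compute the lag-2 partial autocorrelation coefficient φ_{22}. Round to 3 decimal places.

0.047

φ_{22} = (r_2 − r_1²) / (1 − r_1²)
r_1² = (0.155)² = 0.024025
Numerator = 0.07 − 0.0240 = 0.0460; denominator = 1 − 0.0240 = 0.9760
φ_{22} = 0.0460 / 0.9760 = 0.047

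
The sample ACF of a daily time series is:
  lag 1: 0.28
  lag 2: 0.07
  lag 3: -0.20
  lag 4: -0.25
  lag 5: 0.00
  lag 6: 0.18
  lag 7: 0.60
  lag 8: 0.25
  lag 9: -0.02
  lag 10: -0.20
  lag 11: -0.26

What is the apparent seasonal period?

7

The largest autocorrelation is r_7 = 0.60; the remaining lags stay at or below 0.28. The elevated value at lag 1 (0.28), dropping to 0.07 at lag 2, reflects decaying short-term dependence rather than seasonality.
The dominant spike at lag 7 indicates a seasonal period of 7.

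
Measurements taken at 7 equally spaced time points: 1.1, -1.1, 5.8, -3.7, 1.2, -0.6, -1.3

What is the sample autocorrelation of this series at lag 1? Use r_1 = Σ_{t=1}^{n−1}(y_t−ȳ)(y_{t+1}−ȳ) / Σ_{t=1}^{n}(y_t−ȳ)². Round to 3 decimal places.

Mean ȳ = (1.1 − 1.1 + 5.8 − 3.7 + 1.2 − 0.6 − 1.3)/7 = 0.2000
Deviations from mean: 0.9000, -1.3000, 5.6000, -3.9000, 1.0000, -0.8000, -1.5000
Σ(y_t−ȳ)(y_{t+1}−ȳ) = (-1.1700) + (-7.2800) + (-21.8400) + (-3.9000) + (-0.8000) + (1.2000) = -33.7900
Denominator Σ(y_t−ȳ)² = 52.9600
r_1 = -33.7900 / 52.9600 = -0.638

-0.638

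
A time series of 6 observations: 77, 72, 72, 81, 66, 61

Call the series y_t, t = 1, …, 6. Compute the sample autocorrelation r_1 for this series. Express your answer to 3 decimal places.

Mean ȳ = (77 + 72 + 72 + 81 + 66 + 61)/6 = 71.5000
Deviations from mean: 5.5000, 0.5000, 0.5000, 9.5000, -5.5000, -10.5000
Σ(y_t−ȳ)(y_{t+1}−ȳ) = (2.7500) + (0.2500) + (4.7500) + (-52.2500) + (57.7500) = 13.2500
Denominator Σ(y_t−ȳ)² = 261.5000
r_1 = 13.2500 / 261.5000 = 0.051

0.051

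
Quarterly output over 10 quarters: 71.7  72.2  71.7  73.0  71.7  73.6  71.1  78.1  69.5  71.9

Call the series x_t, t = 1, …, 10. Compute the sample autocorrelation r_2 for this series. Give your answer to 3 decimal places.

Mean x̄ = (71.7 + 72.2 + 71.7 + 73.0 + 71.7 + 73.6 + 71.1 + 78.1 + 69.5 + 71.9)/10 = 72.4500
Numerator Σ_{t=1}^{8}(x_t−x̄)(x_{t+2}−x̄) = 10.0050
Denominator Σ(x_t−x̄)² = 46.1250
r_2 = 10.0050 / 46.1250 = 0.217

0.217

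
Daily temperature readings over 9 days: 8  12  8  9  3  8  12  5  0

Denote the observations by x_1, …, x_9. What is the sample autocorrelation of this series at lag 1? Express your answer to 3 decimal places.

Mean x̄ = (8 + 12 + 8 + 9 + 3 + 8 + 12 + 5 + 0)/9 = 7.2222
Numerator Σ_{t=1}^{8}(x_t−x̄)(x_{t+1}−x̄) = 7.1728
Denominator Σ(x_t−x̄)² = 125.5556
r_1 = 7.1728 / 125.5556 = 0.057

0.057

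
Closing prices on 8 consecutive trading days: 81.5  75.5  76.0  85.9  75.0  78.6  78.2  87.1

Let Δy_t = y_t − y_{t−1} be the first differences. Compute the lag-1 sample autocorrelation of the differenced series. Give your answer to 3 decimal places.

First differences Δy: -6.0, 0.5, 9.9, -10.9, 3.6, -0.4, 8.9
Mean of differences = 0.8000
Numerator Σ(Δy_t−Δȳ)(Δy_{t+1}−Δȳ) = -153.0000
Denominator Σ(Δy_t−Δȳ)² = 340.9200
r_1(Δy) = -153.0000 / 340.9200 = -0.449

-0.449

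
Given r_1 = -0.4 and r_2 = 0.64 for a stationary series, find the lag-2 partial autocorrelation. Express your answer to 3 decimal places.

0.571

φ_{22} = (r_2 − r_1²) / (1 − r_1²)
r_1² = (-0.4)² = 0.16
Numerator = 0.64 − 0.1600 = 0.4800; denominator = 1 − 0.1600 = 0.8400
φ_{22} = 0.4800 / 0.8400 = 0.571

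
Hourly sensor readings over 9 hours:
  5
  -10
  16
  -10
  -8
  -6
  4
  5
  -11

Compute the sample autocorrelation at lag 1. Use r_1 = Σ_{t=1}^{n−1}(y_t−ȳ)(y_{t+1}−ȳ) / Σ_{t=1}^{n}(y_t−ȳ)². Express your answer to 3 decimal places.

Mean ȳ = (5 − 10 + 16 − 10 − 8 − 6 + 4 + 5 − 11)/9 = -1.6667
Numerator Σ_{t=1}^{8}(y_t−ȳ)(y_{t+1}−ȳ) = -318.7778
Denominator Σ(y_t−ȳ)² = 718.0000
r_1 = -318.7778 / 718.0000 = -0.444

-0.444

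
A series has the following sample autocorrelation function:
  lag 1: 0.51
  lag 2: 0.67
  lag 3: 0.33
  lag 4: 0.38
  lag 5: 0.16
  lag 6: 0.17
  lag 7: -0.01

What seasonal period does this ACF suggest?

The largest autocorrelation is r_2 = 0.67; the remaining lags stay at or below 0.51.
The dominant spike at lag 2 indicates a seasonal period of 2.

2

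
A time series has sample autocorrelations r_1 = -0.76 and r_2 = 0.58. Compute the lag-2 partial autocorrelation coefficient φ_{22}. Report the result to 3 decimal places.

φ_{22} = (r_2 − r_1²) / (1 − r_1²)
r_1² = (-0.76)² = 0.5776
Numerator = 0.58 − 0.5776 = 0.0024; denominator = 1 − 0.5776 = 0.4224
φ_{22} = 0.0024 / 0.4224 = 0.006

0.006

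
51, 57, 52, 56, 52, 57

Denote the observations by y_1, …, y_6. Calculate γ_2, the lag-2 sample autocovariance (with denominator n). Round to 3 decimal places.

3.657

Mean ȳ = (51 + 57 + 52 + 56 + 52 + 57)/6 = 54.1667
Deviations: -3.1667, 2.8333, -2.1667, 1.8333, -2.1667, 2.8333
Σ_{t=1}^{4}(y_t−ȳ)(y_{t+2}−ȳ) = 21.9444
γ_2 = 21.9444 / 6 = 3.657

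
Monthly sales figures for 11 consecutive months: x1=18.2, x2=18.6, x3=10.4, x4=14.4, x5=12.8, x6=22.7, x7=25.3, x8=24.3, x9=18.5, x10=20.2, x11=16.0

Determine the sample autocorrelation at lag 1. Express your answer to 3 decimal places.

Mean x̄ = (18.2 + 18.6 + 10.4 + 14.4 + 12.8 + 22.7 + 25.3 + 24.3 + 18.5 + 20.2 + 16.0)/11 = 18.3091
Numerator Σ_{t=1}^{10}(x_t−x̄)(x_{t+1}−x̄) = 95.6472
Denominator Σ(x_t−x̄)² = 221.2691
r_1 = 95.6472 / 221.2691 = 0.432

0.432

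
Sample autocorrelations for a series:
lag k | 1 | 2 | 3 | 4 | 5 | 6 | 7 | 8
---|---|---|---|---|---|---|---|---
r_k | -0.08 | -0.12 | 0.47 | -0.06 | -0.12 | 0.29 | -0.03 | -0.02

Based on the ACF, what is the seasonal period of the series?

3

The largest autocorrelation is r_3 = 0.47, with a weaker echo at lag 6 (0.29); the remaining lags stay at or below -0.02.
The dominant spike at lag 3 indicates a seasonal period of 3.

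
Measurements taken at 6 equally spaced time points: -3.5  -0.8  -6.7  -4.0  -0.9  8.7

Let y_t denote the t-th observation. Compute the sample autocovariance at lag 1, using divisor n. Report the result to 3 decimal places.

Mean ȳ = (-3.5 − 0.8 − 6.7 − 4.0 − 0.9 + 8.7)/6 = -1.2000
Deviations: -2.3000, 0.4000, -5.5000, -2.8000, 0.3000, 9.9000
Σ_{t=1}^{5}(y_t−ȳ)(y_{t+1}−ȳ) = 14.4100
γ_1 = 14.4100 / 6 = 2.402

2.402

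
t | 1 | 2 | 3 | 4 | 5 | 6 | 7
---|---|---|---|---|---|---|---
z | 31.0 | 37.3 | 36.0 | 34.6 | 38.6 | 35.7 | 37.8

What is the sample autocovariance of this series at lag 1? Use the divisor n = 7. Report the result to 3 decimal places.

-1.595

Mean z̄ = (31.0 + 37.3 + 36.0 + 34.6 + 38.6 + 35.7 + 37.8)/7 = 35.8571
Σ_{t=1}^{6}(z_t−z̄)(z_{t+1}−z̄) = -11.1661
γ_1 = -11.1661 / 7 = -1.595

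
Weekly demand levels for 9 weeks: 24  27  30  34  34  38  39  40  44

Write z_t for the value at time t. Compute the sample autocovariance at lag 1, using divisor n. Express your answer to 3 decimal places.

Mean z̄ = (24 + 27 + 30 + 34 + 34 + 38 + 39 + 40 + 44)/9 = 34.4444
Σ_{t=1}^{8}(z_t−z̄)(z_{t+1}−z̄) = 206.0247
γ_1 = 206.0247 / 9 = 22.892

22.892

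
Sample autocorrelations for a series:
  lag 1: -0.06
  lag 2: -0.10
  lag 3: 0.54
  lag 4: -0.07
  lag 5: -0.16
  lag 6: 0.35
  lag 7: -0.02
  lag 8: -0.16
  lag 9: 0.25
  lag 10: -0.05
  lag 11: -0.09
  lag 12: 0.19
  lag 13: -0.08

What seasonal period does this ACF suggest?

The largest autocorrelation is r_3 = 0.54, with weaker echoes at lags 6 (0.35), 9 (0.25) and 12 (0.19); the remaining lags stay at or below -0.02.
The dominant spike at lag 3 indicates a seasonal period of 3.

3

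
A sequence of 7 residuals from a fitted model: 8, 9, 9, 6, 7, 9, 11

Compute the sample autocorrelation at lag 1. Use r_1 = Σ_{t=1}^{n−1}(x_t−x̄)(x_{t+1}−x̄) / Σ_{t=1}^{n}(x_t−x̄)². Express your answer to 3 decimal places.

0.179

Mean x̄ = (8 + 9 + 9 + 6 + 7 + 9 + 11)/7 = 8.4286
Deviations from mean: -0.4286, 0.5714, 0.5714, -2.4286, -1.4286, 0.5714, 2.5714
Numerator Σ_{t=1}^{6}(x_t−x̄)(x_{t+1}−x̄) = 2.8163
Denominator Σ(x_t−x̄)² = 15.7143
r_1 = 2.8163 / 15.7143 = 0.179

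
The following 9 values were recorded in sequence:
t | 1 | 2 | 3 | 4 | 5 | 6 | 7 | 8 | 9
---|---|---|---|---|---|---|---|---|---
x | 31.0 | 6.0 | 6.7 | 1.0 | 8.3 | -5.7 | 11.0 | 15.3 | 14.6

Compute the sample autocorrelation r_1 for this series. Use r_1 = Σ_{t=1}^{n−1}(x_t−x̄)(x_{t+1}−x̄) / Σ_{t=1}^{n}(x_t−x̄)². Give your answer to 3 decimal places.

0.011

Mean x̄ = (31.0 + 6.0 + 6.7 + 1.0 + 8.3 − 5.7 + 11.0 + 15.3 + 14.6)/9 = 9.8000
Numerator Σ_{t=1}^{8}(x_t−x̄)(x_{t+1}−x̄) = 9.3500
Denominator Σ(x_t−x̄)² = 848.1600
r_1 = 9.3500 / 848.1600 = 0.011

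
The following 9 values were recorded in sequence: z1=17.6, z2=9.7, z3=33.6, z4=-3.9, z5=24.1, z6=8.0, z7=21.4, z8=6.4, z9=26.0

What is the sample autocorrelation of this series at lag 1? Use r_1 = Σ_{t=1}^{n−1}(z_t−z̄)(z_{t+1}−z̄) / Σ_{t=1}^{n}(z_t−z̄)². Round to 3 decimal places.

-0.810

Mean z̄ = (17.6 + 9.7 + 33.6 − 3.9 + 24.1 + 8.0 + 21.4 + 6.4 + 26.0)/9 = 15.8778
Numerator Σ_{t=1}^{8}(z_t−z̄)(z_{t+1}−z̄) = -889.7972
Denominator Σ(z_t−z̄)² = 1098.8156
r_1 = -889.7972 / 1098.8156 = -0.810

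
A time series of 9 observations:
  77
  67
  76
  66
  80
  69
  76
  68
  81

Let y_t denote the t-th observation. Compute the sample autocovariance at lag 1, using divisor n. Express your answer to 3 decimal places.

-22.679

Mean ȳ = (77 + 67 + 76 + 66 + 80 + 69 + 76 + 68 + 81)/9 = 73.3333
Σ_{t=1}^{8}(y_t−ȳ)(y_{t+1}−ȳ) = -204.1111
γ_1 = -204.1111 / 9 = -22.679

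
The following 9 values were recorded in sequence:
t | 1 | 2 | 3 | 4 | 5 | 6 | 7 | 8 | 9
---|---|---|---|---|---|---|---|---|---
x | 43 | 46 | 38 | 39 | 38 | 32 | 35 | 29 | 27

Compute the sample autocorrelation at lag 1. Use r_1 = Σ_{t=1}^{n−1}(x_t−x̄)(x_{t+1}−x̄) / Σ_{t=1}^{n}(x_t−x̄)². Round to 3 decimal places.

Mean x̄ = (43 + 46 + 38 + 39 + 38 + 32 + 35 + 29 + 27)/9 = 36.3333
Numerator Σ_{t=1}^{8}(x_t−x̄)(x_{t+1}−x̄) = 166.2222
Denominator Σ(x_t−x̄)² = 312.0000
r_1 = 166.2222 / 312.0000 = 0.533

0.533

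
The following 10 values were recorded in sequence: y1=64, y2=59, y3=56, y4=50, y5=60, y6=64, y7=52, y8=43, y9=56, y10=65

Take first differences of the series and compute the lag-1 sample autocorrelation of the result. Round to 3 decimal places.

First differences Δy: -5, -3, -6, 10, 4, -12, -9, 13, 9
Mean of differences = 0.1111
Numerator Σ(Δy_t−Δȳ)(Δy_{t+1}−Δȳ) = 73.3210
Denominator Σ(Δy_t−Δȳ)² = 660.8889
r_1(Δy) = 73.3210 / 660.8889 = 0.111

0.111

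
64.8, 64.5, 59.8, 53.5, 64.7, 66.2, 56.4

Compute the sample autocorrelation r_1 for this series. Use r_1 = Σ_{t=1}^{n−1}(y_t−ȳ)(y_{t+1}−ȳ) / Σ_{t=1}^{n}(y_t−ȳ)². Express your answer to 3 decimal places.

-0.111

Mean ȳ = (64.8 + 64.5 + 59.8 + 53.5 + 64.7 + 66.2 + 56.4)/7 = 61.4143
Deviations from mean: 3.3857, 3.0857, -1.6143, -7.9143, 3.2857, 4.7857, -5.0143
Σ(y_t−ȳ)(y_{t+1}−ȳ) = (10.4473) + (-4.9812) + (12.7759) + (-26.0041) + (15.7245) + (-23.9969) = -16.0345
Denominator Σ(y_t−ȳ)² = 145.0686
r_1 = -16.0345 / 145.0686 = -0.111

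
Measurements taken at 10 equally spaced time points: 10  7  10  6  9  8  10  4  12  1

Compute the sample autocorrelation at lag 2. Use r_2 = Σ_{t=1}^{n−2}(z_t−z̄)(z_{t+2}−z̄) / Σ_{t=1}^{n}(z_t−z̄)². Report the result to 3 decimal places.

Mean z̄ = (10 + 7 + 10 + 6 + 9 + 8 + 10 + 4 + 12 + 1)/10 = 7.7000
Numerator Σ_{t=1}^{8}(z_t−z̄)(z_{t+2}−z̄) = 45.5200
Denominator Σ(z_t−z̄)² = 98.1000
r_2 = 45.5200 / 98.1000 = 0.464

0.464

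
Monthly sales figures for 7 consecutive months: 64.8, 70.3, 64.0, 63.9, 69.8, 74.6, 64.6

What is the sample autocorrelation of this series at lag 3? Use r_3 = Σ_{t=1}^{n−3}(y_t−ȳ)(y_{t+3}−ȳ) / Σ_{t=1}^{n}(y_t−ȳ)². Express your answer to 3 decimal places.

0.014

Mean ȳ = (64.8 + 70.3 + 64.0 + 63.9 + 69.8 + 74.6 + 64.6)/7 = 67.4286
Deviations from mean: -2.6286, 2.8714, -3.4286, -3.5286, 2.3714, 7.1714, -2.8286
Numerator Σ_{t=1}^{4}(y_t−ȳ)(y_{t+3}−ȳ) = 1.4776
Denominator Σ(y_t−ȳ)² = 104.4143
r_3 = 1.4776 / 104.4143 = 0.014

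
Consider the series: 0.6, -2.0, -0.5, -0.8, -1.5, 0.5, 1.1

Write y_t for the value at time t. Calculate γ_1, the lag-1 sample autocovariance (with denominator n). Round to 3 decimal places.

-0.076

Mean ȳ = (0.6 − 2.0 − 0.5 − 0.8 − 1.5 + 0.5 + 1.1)/7 = -0.3714
Deviations: 0.9714, -1.6286, -0.1286, -0.4286, -1.1286, 0.8714, 1.4714
Σ_{t=1}^{6}(y_t−ȳ)(y_{t+1}−ȳ) = -0.5351
γ_1 = -0.5351 / 7 = -0.076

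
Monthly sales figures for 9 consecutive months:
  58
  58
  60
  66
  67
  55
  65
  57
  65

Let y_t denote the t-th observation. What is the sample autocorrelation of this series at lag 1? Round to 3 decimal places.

Mean ȳ = (58 + 58 + 60 + 66 + 67 + 55 + 65 + 57 + 65)/9 = 61.2222
Numerator Σ_{t=1}^{8}(y_t−ȳ)(y_{t+1}−ȳ) = -55.2716
Denominator Σ(y_t−ȳ)² = 163.5556
r_1 = -55.2716 / 163.5556 = -0.338

-0.338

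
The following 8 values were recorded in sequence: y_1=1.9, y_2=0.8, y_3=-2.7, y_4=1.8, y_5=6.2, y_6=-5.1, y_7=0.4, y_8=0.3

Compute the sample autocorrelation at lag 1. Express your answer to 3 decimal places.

-0.369

Mean ȳ = (1.9 + 0.8 − 2.7 + 1.8 + 6.2 − 5.1 + 0.4 + 0.3)/8 = 0.4500
Deviations from mean: 1.4500, 0.3500, -3.1500, 1.3500, 5.7500, -5.5500, -0.0500, -0.1500
Numerator Σ_{t=1}^{7}(y_t−ȳ)(y_{t+1}−ȳ) = -28.7125
Denominator Σ(y_t−ȳ)² = 77.8600
r_1 = -28.7125 / 77.8600 = -0.369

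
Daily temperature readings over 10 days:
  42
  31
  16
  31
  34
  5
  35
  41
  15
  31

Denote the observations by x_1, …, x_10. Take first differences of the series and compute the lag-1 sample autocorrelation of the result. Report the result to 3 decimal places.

-0.423

First differences Δx: -11, -15, 15, 3, -29, 30, 6, -26, 16
Mean of differences = -1.2222
Numerator Σ(Δx_t−Δx̄)(Δx_{t+1}−Δx̄) = -1385.0494
Denominator Σ(Δx_t−Δx̄)² = 3275.5556
r_1(Δx) = -1385.0494 / 3275.5556 = -0.423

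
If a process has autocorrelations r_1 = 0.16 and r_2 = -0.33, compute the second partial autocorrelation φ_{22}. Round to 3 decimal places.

φ_{22} = (r_2 − r_1²) / (1 − r_1²)
r_1² = (0.16)² = 0.0256
Numerator = -0.33 − 0.0256 = -0.3556; denominator = 1 − 0.0256 = 0.9744
φ_{22} = -0.3556 / 0.9744 = -0.365

-0.365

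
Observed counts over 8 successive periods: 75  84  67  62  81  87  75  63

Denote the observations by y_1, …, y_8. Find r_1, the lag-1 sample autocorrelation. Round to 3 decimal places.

0.047

Mean ȳ = (75 + 84 + 67 + 62 + 81 + 87 + 75 + 63)/8 = 74.2500
Deviations from mean: 0.7500, 9.7500, -7.2500, -12.2500, 6.7500, 12.7500, 0.7500, -11.2500
Σ(y_t−ȳ)(y_{t+1}−ȳ) = (7.3125) + (-70.6875) + (88.8125) + (-82.6875) + (86.0625) + (9.5625) + (-8.4375) = 29.9375
Denominator Σ(y_t−ȳ)² = 633.5000
r_1 = 29.9375 / 633.5000 = 0.047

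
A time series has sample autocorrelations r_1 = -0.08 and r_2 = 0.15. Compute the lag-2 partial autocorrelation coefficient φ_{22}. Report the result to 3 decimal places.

0.145

φ_{22} = (r_2 − r_1²) / (1 − r_1²)
r_1² = (-0.08)² = 0.0064
Numerator = 0.15 − 0.0064 = 0.1436; denominator = 1 − 0.0064 = 0.9936
φ_{22} = 0.1436 / 0.9936 = 0.145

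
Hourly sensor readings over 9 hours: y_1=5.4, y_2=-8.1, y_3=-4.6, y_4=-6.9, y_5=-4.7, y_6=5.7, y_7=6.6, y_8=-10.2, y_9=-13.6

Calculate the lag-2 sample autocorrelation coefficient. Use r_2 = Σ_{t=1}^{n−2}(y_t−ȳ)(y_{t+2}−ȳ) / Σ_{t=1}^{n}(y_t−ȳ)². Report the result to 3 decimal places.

Mean ȳ = (5.4 − 8.1 − 4.6 − 6.9 − 4.7 + 5.7 + 6.6 − 10.2 − 13.6)/9 = -3.3778
Σ(y_t−ȳ)(y_{t+2}−ȳ) = (-10.7284) + (16.6327) + (1.6160) + (-31.9740) + (-13.1928) + (-61.9306) + (-101.9951) = -201.5721
Denominator Σ(y_t−ȳ)² = 447.9956
r_2 = -201.5721 / 447.9956 = -0.450

-0.450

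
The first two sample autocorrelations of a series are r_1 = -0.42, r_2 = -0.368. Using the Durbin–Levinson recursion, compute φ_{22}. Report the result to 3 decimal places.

-0.661

φ_{22} = (r_2 − r_1²) / (1 − r_1²)
r_1² = (-0.42)² = 0.1764
Numerator = -0.368 − 0.1764 = -0.5444; denominator = 1 − 0.1764 = 0.8236
φ_{22} = -0.5444 / 0.8236 = -0.661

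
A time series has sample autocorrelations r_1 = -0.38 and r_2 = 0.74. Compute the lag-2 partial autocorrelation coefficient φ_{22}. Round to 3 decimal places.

φ_{22} = (r_2 − r_1²) / (1 − r_1²)
r_1² = (-0.38)² = 0.1444
Numerator = 0.74 − 0.1444 = 0.5956; denominator = 1 − 0.1444 = 0.8556
φ_{22} = 0.5956 / 0.8556 = 0.696

0.696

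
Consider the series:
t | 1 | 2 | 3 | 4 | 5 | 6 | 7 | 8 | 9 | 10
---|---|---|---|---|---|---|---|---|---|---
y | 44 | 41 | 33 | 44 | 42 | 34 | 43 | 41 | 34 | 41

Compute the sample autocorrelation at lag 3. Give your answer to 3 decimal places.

Mean ȳ = (44 + 41 + 33 + 44 + 42 + 34 + 43 + 41 + 34 + 41)/10 = 39.7000
Σ(y_t−ȳ)(y_{t+3}−ȳ) = (18.4900) + (2.9900) + (38.1900) + (14.1900) + (2.9900) + (32.4900) + (4.2900) = 113.6300
Denominator Σ(y_t−ȳ)² = 168.1000
r_3 = 113.6300 / 168.1000 = 0.676

0.676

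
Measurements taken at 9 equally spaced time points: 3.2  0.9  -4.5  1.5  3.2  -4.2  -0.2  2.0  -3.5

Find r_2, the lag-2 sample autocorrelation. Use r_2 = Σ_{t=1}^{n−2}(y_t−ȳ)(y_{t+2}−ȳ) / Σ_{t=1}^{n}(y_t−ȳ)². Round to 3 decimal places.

Mean ȳ = (3.2 + 0.9 − 4.5 + 1.5 + 3.2 − 4.2 − 0.2 + 2.0 − 3.5)/9 = -0.1778
Σ(y_t−ȳ)(y_{t+2}−ȳ) = (-14.5995) + (1.8083) + (-14.5995) + (-6.7484) + (-0.0751) + (-8.7595) + (0.0738) = -42.8999
Denominator Σ(y_t−ȳ)² = 77.4356
r_2 = -42.8999 / 77.4356 = -0.554

-0.554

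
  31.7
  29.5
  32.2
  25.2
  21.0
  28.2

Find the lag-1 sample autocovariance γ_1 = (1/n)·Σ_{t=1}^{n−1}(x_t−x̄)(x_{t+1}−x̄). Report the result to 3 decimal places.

3.025

Mean x̄ = (31.7 + 29.5 + 32.2 + 25.2 + 21.0 + 28.2)/6 = 27.9667
Σ_{t=1}^{5}(x_t−x̄)(x_{t+1}−x̄) = 18.1522
γ_1 = 18.1522 / 6 = 3.025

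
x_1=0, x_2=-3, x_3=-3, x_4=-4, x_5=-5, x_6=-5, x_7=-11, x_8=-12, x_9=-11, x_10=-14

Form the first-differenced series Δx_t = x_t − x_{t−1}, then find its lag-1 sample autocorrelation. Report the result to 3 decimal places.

First differences Δx: -3, 0, -1, -1, 0, -6, -1, 1, -3
Mean of differences = -1.5556
Numerator Σ(Δx_t−Δx̄)(Δx_{t+1}−Δx̄) = -11.8642
Denominator Σ(Δx_t−Δx̄)² = 36.2222
r_1(Δx) = -11.8642 / 36.2222 = -0.328

-0.328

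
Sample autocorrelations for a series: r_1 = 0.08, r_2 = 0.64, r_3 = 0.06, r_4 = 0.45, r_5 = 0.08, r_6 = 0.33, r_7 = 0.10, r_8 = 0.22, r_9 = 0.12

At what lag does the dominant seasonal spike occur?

2

The largest autocorrelation is r_2 = 0.64, with weaker echoes at lags 4 (0.45), 6 (0.33) and 8 (0.22); the remaining lags stay at or below 0.12.
The dominant spike at lag 2 indicates a seasonal period of 2.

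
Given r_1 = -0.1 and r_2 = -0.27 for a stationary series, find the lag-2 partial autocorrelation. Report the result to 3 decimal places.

-0.283

φ_{22} = (r_2 − r_1²) / (1 − r_1²)
r_1² = (-0.1)² = 0.01
Numerator = -0.27 − 0.0100 = -0.2800; denominator = 1 − 0.0100 = 0.9900
φ_{22} = -0.2800 / 0.9900 = -0.283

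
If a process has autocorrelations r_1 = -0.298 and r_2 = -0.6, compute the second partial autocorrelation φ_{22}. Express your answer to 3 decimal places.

φ_{22} = (r_2 − r_1²) / (1 − r_1²)
r_1² = (-0.298)² = 0.088804
Numerator = -0.6 − 0.0888 = -0.6888; denominator = 1 − 0.0888 = 0.9112
φ_{22} = -0.6888 / 0.9112 = -0.756

-0.756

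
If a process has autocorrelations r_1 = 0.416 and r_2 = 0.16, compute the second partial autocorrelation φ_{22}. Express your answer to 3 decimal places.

φ_{22} = (r_2 − r_1²) / (1 − r_1²)
r_1² = (0.416)² = 0.173056
Numerator = 0.16 − 0.1731 = -0.0131; denominator = 1 − 0.1731 = 0.8269
φ_{22} = -0.0131 / 0.8269 = -0.016

-0.016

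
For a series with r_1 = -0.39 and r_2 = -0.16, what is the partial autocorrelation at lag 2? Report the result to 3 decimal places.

φ_{22} = (r_2 − r_1²) / (1 − r_1²)
r_1² = (-0.39)² = 0.1521
Numerator = -0.16 − 0.1521 = -0.3121; denominator = 1 − 0.1521 = 0.8479
φ_{22} = -0.3121 / 0.8479 = -0.368

-0.368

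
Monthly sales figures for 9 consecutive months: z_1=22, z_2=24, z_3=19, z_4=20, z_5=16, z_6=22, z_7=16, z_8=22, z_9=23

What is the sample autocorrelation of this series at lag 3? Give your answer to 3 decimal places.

Mean z̄ = (22 + 24 + 19 + 20 + 16 + 22 + 16 + 22 + 23)/9 = 20.4444
Numerator Σ_{t=1}^{6}(z_t−z̄)(z_{t+3}−z̄) = -19.7037
Denominator Σ(z_t−z̄)² = 68.2222
r_3 = -19.7037 / 68.2222 = -0.289

-0.289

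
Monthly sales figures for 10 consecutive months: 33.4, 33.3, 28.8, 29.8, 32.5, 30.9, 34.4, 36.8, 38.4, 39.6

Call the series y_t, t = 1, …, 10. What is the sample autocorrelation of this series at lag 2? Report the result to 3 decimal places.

Mean ȳ = (33.4 + 33.3 + 28.8 + 29.8 + 32.5 + 30.9 + 34.4 + 36.8 + 38.4 + 39.6)/10 = 33.7900
Numerator Σ_{t=1}^{8}(y_t−ȳ)(y_{t+2}−ȳ) = 32.6838
Denominator Σ(y_t−ȳ)² = 115.6690
r_2 = 32.6838 / 115.6690 = 0.283

0.283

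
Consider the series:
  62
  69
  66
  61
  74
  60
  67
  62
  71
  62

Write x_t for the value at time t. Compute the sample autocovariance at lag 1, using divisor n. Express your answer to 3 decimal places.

-14.916

Mean x̄ = (62 + 69 + 66 + 61 + 74 + 60 + 67 + 62 + 71 + 62)/10 = 65.4000
Σ_{t=1}^{9}(x_t−x̄)(x_{t+1}−x̄) = -149.1600
γ_1 = -149.1600 / 10 = -14.916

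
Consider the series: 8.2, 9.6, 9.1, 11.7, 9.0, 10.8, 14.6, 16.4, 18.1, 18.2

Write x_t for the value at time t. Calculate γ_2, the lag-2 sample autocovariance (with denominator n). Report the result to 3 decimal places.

5.044

Mean x̄ = (8.2 + 9.6 + 9.1 + 11.7 + 9.0 + 10.8 + 14.6 + 16.4 + 18.1 + 18.2)/10 = 12.5700
Σ_{t=1}^{8}(x_t−x̄)(x_{t+2}−x̄) = 50.4382
γ_2 = 50.4382 / 10 = 5.044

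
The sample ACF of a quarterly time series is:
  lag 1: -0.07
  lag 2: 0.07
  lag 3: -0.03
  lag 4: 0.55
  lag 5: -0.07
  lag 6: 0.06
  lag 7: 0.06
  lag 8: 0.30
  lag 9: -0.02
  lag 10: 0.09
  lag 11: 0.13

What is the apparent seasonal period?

The largest autocorrelation is r_4 = 0.55, with a weaker echo at lag 8 (0.30); the remaining lags stay at or below 0.13.
The dominant spike at lag 4 indicates a seasonal period of 4.

4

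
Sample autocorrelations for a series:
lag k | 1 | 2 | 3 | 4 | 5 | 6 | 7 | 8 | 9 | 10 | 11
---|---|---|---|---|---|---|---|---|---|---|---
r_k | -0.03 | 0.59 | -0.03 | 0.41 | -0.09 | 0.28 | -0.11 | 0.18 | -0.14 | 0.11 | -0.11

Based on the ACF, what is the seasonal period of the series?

The largest autocorrelation is r_2 = 0.59, with weaker echoes at lags 4 (0.41), 6 (0.28) and 8 (0.18); the remaining lags stay at or below 0.11.
The dominant spike at lag 2 indicates a seasonal period of 2.

2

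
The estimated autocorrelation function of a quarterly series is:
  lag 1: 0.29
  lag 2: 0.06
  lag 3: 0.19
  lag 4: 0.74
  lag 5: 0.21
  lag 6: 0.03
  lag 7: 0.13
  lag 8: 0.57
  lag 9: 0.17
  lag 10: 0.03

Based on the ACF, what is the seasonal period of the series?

4

The largest autocorrelation is r_4 = 0.74, with a weaker echo at lag 8 (0.57); the remaining lags stay at or below 0.29. The elevated value at lag 1 (0.29), dropping to 0.06 at lag 2, reflects decaying short-term dependence rather than seasonality.
The dominant spike at lag 4 indicates a seasonal period of 4.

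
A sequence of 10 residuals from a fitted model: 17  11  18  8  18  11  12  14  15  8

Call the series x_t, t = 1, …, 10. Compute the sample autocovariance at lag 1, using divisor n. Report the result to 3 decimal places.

Mean x̄ = (17 + 11 + 18 + 8 + 18 + 11 + 12 + 14 + 15 + 8)/10 = 13.2000
Σ_{t=1}^{9}(x_t−x̄)(x_{t+1}−x̄) = -85.6400
γ_1 = -85.6400 / 10 = -8.564

-8.564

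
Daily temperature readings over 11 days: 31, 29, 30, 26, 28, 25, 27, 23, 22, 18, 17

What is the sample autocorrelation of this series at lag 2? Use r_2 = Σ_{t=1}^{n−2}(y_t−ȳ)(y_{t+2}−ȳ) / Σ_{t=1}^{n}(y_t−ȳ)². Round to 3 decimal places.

Mean ȳ = (31 + 29 + 30 + 26 + 28 + 25 + 27 + 23 + 22 + 18 + 17)/11 = 25.0909
Numerator Σ_{t=1}^{9}(y_t−ȳ)(y_{t+2}−ȳ) = 86.4380
Denominator Σ(y_t−ȳ)² = 216.9091
r_2 = 86.4380 / 216.9091 = 0.398

0.398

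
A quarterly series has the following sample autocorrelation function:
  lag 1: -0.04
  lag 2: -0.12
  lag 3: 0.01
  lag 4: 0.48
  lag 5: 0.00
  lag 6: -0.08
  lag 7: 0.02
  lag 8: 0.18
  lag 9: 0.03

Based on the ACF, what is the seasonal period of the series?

4

The largest autocorrelation is r_4 = 0.48, with a weaker echo at lag 8 (0.18); the remaining lags stay at or below 0.03.
The dominant spike at lag 4 indicates a seasonal period of 4.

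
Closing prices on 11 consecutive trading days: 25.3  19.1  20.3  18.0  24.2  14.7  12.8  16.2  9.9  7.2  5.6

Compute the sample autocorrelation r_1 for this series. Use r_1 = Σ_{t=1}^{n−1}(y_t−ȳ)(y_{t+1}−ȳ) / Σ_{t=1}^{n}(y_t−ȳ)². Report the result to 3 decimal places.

0.485

Mean ȳ = (25.3 + 19.1 + 20.3 + 18.0 + 24.2 + 14.7 + 12.8 + 16.2 + 9.9 + 7.2 + 5.6)/11 = 15.7545
Numerator Σ_{t=1}^{10}(y_t−ȳ)(y_{t+1}−ȳ) = 203.5470
Denominator Σ(y_t−ȳ)² = 419.9473
r_1 = 203.5470 / 419.9473 = 0.485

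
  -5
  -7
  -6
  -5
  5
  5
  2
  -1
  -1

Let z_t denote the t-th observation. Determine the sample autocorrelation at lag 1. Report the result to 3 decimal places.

0.603

Mean z̄ = (-5 − 7 − 6 − 5 + 5 + 5 + 2 − 1 − 1)/9 = -1.4444
Numerator Σ_{t=1}^{8}(z_t−z̄)(z_{t+1}−z̄) = 103.8025
Denominator Σ(z_t−z̄)² = 172.2222
r_1 = 103.8025 / 172.2222 = 0.603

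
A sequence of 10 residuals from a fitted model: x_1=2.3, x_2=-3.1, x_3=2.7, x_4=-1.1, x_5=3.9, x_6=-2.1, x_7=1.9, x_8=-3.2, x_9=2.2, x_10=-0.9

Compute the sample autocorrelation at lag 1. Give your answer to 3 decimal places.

Mean x̄ = (2.3 − 3.1 + 2.7 − 1.1 + 3.9 − 2.1 + 1.9 − 3.2 + 2.2 − 0.9)/10 = 0.2600
Numerator Σ_{t=1}^{9}(x_t−x̄)(x_{t+1}−x̄) = -50.4196
Denominator Σ(x_t−x̄)² = 61.8440
r_1 = -50.4196 / 61.8440 = -0.815

-0.815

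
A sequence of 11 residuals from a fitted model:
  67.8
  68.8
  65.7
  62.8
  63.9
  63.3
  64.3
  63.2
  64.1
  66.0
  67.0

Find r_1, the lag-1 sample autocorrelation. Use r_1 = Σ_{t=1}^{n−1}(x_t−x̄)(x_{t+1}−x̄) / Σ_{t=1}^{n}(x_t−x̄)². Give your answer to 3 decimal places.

Mean x̄ = (67.8 + 68.8 + 65.7 + 62.8 + 63.9 + 63.3 + 64.3 + 63.2 + 64.1 + 66.0 + 67.0)/11 = 65.1727
Numerator Σ_{t=1}^{10}(x_t−x̄)(x_{t+1}−x̄) = 21.6911
Denominator Σ(x_t−x̄)² = 40.9218
r_1 = 21.6911 / 40.9218 = 0.530

0.530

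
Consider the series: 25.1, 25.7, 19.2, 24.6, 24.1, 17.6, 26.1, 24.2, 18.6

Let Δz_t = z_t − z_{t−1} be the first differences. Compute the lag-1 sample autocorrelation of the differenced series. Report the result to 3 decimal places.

-0.468

First differences Δz: 0.6, -6.5, 5.4, -0.5, -6.5, 8.5, -1.9, -5.6
Mean of differences = -0.8125
Numerator Σ(Δz_t−Δz̄)(Δz_{t+1}−Δz̄) = -101.0889
Denominator Σ(Δz_t−Δz̄)² = 216.2088
r_1(Δz) = -101.0889 / 216.2088 = -0.468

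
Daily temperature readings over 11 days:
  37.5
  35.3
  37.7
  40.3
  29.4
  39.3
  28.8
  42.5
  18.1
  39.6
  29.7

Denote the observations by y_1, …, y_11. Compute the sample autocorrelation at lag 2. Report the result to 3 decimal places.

Mean ȳ = (37.5 + 35.3 + 37.7 + 40.3 + 29.4 + 39.3 + 28.8 + 42.5 + 18.1 + 39.6 + 29.7)/11 = 34.3818
Numerator Σ_{t=1}^{9}(y_t−ȳ)(y_{t+2}−ȳ) = 305.5639
Denominator Σ(y_t−ȳ)² = 516.9164
r_2 = 305.5639 / 516.9164 = 0.591

0.591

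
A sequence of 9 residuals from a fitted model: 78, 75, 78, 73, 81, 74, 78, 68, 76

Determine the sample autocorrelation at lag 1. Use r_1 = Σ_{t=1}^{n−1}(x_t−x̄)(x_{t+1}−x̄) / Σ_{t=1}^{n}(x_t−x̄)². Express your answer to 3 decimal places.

Mean x̄ = (78 + 75 + 78 + 73 + 81 + 74 + 78 + 68 + 76)/9 = 75.6667
Numerator Σ_{t=1}^{8}(x_t−x̄)(x_{t+1}−x̄) = -56.7778
Denominator Σ(x_t−x̄)² = 114.0000
r_1 = -56.7778 / 114.0000 = -0.498

-0.498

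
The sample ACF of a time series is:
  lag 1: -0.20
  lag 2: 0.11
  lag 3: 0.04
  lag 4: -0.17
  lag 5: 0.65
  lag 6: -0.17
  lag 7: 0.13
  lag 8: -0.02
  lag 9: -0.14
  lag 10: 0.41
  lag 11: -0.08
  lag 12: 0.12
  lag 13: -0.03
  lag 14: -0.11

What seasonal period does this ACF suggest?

5

The largest autocorrelation is r_5 = 0.65, with a weaker echo at lag 10 (0.41); the remaining lags stay at or below 0.13.
The dominant spike at lag 5 indicates a seasonal period of 5.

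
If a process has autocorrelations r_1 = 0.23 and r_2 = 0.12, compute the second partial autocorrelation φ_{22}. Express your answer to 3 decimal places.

φ_{22} = (r_2 − r_1²) / (1 − r_1²)
r_1² = (0.23)² = 0.0529
Numerator = 0.12 − 0.0529 = 0.0671; denominator = 1 − 0.0529 = 0.9471
φ_{22} = 0.0671 / 0.9471 = 0.071

0.071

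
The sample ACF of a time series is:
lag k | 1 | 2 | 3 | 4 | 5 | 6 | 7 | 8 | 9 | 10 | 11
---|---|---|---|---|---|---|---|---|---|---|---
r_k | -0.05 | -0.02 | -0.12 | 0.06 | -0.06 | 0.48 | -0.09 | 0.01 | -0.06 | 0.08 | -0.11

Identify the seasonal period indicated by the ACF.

6

The largest autocorrelation is r_6 = 0.48; the remaining lags stay at or below 0.08.
The dominant spike at lag 6 indicates a seasonal period of 6.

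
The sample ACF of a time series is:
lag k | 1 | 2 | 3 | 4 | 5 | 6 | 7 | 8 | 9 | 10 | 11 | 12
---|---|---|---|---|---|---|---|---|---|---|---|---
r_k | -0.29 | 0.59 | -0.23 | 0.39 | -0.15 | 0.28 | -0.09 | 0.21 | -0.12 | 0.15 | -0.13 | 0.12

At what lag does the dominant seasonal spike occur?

2

The largest autocorrelation is r_2 = 0.59, with weaker echoes at lags 4 (0.39), 6 (0.28), 8 (0.21) and 10 (0.15); the remaining lags stay at or below 0.12.
The dominant spike at lag 2 indicates a seasonal period of 2.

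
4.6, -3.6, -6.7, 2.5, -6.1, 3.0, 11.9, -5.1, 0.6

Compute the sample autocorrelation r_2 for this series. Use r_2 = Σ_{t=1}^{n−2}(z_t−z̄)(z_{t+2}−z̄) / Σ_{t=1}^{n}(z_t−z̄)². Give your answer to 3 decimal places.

Mean z̄ = (4.6 − 3.6 − 6.7 + 2.5 − 6.1 + 3.0 + 11.9 − 5.1 + 0.6)/9 = 0.1222
Σ(z_t−z̄)(z_{t+2}−z̄) = (-30.5484) + (-8.8506) + (42.4494) + (6.8427) + (-73.2840) + (-15.0284) + (5.6272) = -72.7921
Denominator Σ(z_t−z̄)² = 299.3156
r_2 = -72.7921 / 299.3156 = -0.243

-0.243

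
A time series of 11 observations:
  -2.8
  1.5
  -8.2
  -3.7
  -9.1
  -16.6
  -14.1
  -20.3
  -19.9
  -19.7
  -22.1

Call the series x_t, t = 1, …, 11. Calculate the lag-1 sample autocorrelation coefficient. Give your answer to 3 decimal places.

0.663

Mean x̄ = (-2.8 + 1.5 − 8.2 − 3.7 − 9.1 − 16.6 − 14.1 − 20.3 − 19.9 − 19.7 − 22.1)/11 = -12.2727
Numerator Σ_{t=1}^{10}(x_t−x̄)(x_{t+1}−x̄) = 448.3829
Denominator Σ(x_t−x̄)² = 675.9818
r_1 = 448.3829 / 675.9818 = 0.663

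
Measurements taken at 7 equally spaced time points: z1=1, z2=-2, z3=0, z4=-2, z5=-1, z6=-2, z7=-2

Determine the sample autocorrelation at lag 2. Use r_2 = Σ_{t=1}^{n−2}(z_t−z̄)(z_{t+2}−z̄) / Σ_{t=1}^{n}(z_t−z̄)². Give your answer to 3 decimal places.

0.447

Mean z̄ = (1 − 2 + 0 − 2 − 1 − 2 − 2)/7 = -1.1429
Deviations from mean: 2.1429, -0.8571, 1.1429, -0.8571, 0.1429, -0.8571, -0.8571
Σ(z_t−z̄)(z_{t+2}−z̄) = (2.4490) + (0.7347) + (0.1633) + (0.7347) + (-0.1224) = 3.9592
Denominator Σ(z_t−z̄)² = 8.8571
r_2 = 3.9592 / 8.8571 = 0.447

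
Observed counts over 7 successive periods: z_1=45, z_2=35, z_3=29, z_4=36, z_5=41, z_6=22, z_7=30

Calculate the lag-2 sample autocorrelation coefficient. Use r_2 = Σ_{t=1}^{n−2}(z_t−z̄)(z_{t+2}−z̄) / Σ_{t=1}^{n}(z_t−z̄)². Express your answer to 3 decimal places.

-0.389

Mean z̄ = (45 + 35 + 29 + 36 + 41 + 22 + 30)/7 = 34.0000
Deviations from mean: 11.0000, 1.0000, -5.0000, 2.0000, 7.0000, -12.0000, -4.0000
Numerator Σ_{t=1}^{5}(z_t−z̄)(z_{t+2}−z̄) = -140.0000
Denominator Σ(z_t−z̄)² = 360.0000
r_2 = -140.0000 / 360.0000 = -0.389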